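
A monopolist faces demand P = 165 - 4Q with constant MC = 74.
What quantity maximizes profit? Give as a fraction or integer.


TR = P*Q = (165 - 4Q)Q = 165Q - 4Q^2
MR = dTR/dQ = 165 - 8Q
Set MR = MC:
165 - 8Q = 74
91 = 8Q
Q* = 91/8 = 91/8

91/8


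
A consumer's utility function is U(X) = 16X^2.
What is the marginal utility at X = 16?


MU = dU/dX = 16*2*X^(2-1)
MU = 32*X^1
At X = 16:
MU = 32 * 16^1
MU = 32 * 16 = 512

512


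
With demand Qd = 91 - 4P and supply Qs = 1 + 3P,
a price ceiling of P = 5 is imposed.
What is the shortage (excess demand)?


At P = 5:
Qd = 91 - 4*5 = 71
Qs = 1 + 3*5 = 16
Shortage = Qd - Qs = 71 - 16 = 55

55


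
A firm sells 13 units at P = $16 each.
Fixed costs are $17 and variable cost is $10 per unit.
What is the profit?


Total Revenue = P * Q = 16 * 13 = $208
Total Cost = FC + VC*Q = 17 + 10*13 = $147
Profit = TR - TC = 208 - 147 = $61

$61


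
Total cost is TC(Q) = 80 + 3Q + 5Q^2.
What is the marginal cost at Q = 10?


MC = dTC/dQ = 3 + 2*5*Q
At Q = 10:
MC = 3 + 10*10
MC = 3 + 100 = 103

103


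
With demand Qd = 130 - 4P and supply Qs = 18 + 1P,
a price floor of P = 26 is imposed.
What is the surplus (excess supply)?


At P = 26:
Qd = 130 - 4*26 = 26
Qs = 18 + 1*26 = 44
Surplus = Qs - Qd = 44 - 26 = 18

18


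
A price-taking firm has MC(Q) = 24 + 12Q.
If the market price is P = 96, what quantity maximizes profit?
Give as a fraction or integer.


In perfect competition, profit is maximized where P = MC.
96 = 24 + 12Q
72 = 12Q
Q* = 72/12 = 6

6


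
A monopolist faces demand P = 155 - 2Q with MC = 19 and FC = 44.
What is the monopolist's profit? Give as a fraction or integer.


MR = MC: 155 - 4Q = 19
Q* = 34
P* = 155 - 2*34 = 87
Profit = (P* - MC)*Q* - FC
= (87 - 19)*34 - 44
= 68*34 - 44
= 2312 - 44 = 2268

2268


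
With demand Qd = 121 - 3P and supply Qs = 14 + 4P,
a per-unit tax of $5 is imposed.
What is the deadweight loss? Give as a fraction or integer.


Pre-tax equilibrium quantity: Q* = 526/7
Post-tax equilibrium quantity: Q_tax = 466/7
Reduction in quantity: Q* - Q_tax = 60/7
DWL = (1/2) * tax * (Q* - Q_tax)
DWL = (1/2) * 5 * 60/7 = 150/7

150/7


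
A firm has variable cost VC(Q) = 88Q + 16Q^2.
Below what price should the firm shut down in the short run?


AVC(Q) = VC(Q)/Q = 88 + 16Q
AVC is increasing in Q, so minimum AVC is at Q -> 0+.
Min AVC = 88
The firm should shut down if P < 88.

88


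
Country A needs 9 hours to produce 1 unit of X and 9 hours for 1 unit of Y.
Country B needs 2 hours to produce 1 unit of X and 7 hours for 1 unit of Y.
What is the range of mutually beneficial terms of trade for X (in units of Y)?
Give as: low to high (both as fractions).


Opportunity cost of X for Country A = hours_X / hours_Y = 9/9 = 1 units of Y
Opportunity cost of X for Country B = hours_X / hours_Y = 2/7 = 2/7 units of Y
Terms of trade must be between the two opportunity costs.
Range: 2/7 to 1

2/7 to 1


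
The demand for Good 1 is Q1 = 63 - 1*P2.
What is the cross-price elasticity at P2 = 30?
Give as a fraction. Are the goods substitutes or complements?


dQ1/dP2 = -1
At P2 = 30: Q1 = 63 - 1*30 = 33
Exy = (dQ1/dP2)(P2/Q1) = -1 * 30 / 33 = -10/11
Since Exy < 0, the goods are complements.

-10/11 (complements)


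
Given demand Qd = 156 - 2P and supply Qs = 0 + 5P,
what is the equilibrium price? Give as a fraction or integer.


At equilibrium, Qd = Qs.
156 - 2P = 0 + 5P
156 - 0 = 2P + 5P
156 = 7P
P* = 156/7 = 156/7

156/7


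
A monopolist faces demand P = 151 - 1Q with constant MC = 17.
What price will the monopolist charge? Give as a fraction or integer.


MR = 151 - 2Q
Set MR = MC: 151 - 2Q = 17
Q* = 67
Substitute into demand:
P* = 151 - 1*67 = 84

84


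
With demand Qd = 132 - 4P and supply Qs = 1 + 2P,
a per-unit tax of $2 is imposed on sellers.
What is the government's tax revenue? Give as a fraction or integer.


With tax on sellers, new supply: Qs' = 1 + 2(P - 2)
= 2P - 3
New equilibrium quantity:
Q_new = 42
Tax revenue = tax * Q_new = 2 * 42 = 84

84


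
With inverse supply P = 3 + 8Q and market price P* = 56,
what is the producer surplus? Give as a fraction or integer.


Minimum supply price (at Q=0): P_min = 3
Quantity supplied at P* = 56:
Q* = (56 - 3)/8 = 53/8
PS = (1/2) * Q* * (P* - P_min)
PS = (1/2) * 53/8 * (56 - 3)
PS = (1/2) * 53/8 * 53 = 2809/16

2809/16


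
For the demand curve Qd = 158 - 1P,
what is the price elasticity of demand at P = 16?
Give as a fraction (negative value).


dQ/dP = -1
At P = 16: Q = 158 - 1*16 = 142
E = (dQ/dP)(P/Q) = (-1)(16/142) = -8/71

-8/71


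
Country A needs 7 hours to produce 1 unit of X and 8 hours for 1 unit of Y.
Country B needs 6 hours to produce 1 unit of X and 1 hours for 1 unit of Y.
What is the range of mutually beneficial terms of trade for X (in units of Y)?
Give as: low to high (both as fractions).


Opportunity cost of X for Country A = hours_X / hours_Y = 7/8 = 7/8 units of Y
Opportunity cost of X for Country B = hours_X / hours_Y = 6/1 = 6 units of Y
Terms of trade must be between the two opportunity costs.
Range: 7/8 to 6

7/8 to 6


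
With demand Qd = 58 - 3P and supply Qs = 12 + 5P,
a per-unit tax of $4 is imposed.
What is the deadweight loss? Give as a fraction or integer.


Pre-tax equilibrium quantity: Q* = 163/4
Post-tax equilibrium quantity: Q_tax = 133/4
Reduction in quantity: Q* - Q_tax = 15/2
DWL = (1/2) * tax * (Q* - Q_tax)
DWL = (1/2) * 4 * 15/2 = 15

15


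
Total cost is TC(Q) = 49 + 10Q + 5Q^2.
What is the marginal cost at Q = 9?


MC = dTC/dQ = 10 + 2*5*Q
At Q = 9:
MC = 10 + 10*9
MC = 10 + 90 = 100

100


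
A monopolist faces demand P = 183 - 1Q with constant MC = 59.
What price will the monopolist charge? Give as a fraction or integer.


MR = 183 - 2Q
Set MR = MC: 183 - 2Q = 59
Q* = 62
Substitute into demand:
P* = 183 - 1*62 = 121

121


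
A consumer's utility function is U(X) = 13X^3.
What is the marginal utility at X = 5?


MU = dU/dX = 13*3*X^(3-1)
MU = 39*X^2
At X = 5:
MU = 39 * 5^2
MU = 39 * 25 = 975

975


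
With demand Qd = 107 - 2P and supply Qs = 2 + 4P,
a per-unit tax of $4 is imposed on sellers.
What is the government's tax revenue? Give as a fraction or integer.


With tax on sellers, new supply: Qs' = 2 + 4(P - 4)
= 4P - 14
New equilibrium quantity:
Q_new = 200/3
Tax revenue = tax * Q_new = 4 * 200/3 = 800/3

800/3


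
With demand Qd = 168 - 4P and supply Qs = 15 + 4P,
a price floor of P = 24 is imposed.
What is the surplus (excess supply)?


At P = 24:
Qd = 168 - 4*24 = 72
Qs = 15 + 4*24 = 111
Surplus = Qs - Qd = 111 - 72 = 39

39


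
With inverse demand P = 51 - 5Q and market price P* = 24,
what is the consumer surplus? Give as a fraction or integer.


Maximum willingness to pay (at Q=0): P_max = 51
Quantity demanded at P* = 24:
Q* = (51 - 24)/5 = 27/5
CS = (1/2) * Q* * (P_max - P*)
CS = (1/2) * 27/5 * (51 - 24)
CS = (1/2) * 27/5 * 27 = 729/10

729/10


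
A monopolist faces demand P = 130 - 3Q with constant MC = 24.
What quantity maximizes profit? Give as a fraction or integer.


TR = P*Q = (130 - 3Q)Q = 130Q - 3Q^2
MR = dTR/dQ = 130 - 6Q
Set MR = MC:
130 - 6Q = 24
106 = 6Q
Q* = 106/6 = 53/3

53/3


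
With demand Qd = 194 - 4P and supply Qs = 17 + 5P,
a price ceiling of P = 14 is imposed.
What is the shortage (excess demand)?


At P = 14:
Qd = 194 - 4*14 = 138
Qs = 17 + 5*14 = 87
Shortage = Qd - Qs = 138 - 87 = 51

51


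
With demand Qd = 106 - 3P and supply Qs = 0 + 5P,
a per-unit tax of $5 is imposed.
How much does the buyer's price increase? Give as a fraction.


With a per-unit tax, the buyer's price increase depends on relative slopes.
Supply slope: d = 5, Demand slope: b = 3
Buyer's price increase = d * tax / (b + d)
= 5 * 5 / (3 + 5)
= 25 / 8 = 25/8

25/8


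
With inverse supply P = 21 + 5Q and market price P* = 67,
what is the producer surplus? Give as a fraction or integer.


Minimum supply price (at Q=0): P_min = 21
Quantity supplied at P* = 67:
Q* = (67 - 21)/5 = 46/5
PS = (1/2) * Q* * (P* - P_min)
PS = (1/2) * 46/5 * (67 - 21)
PS = (1/2) * 46/5 * 46 = 1058/5

1058/5


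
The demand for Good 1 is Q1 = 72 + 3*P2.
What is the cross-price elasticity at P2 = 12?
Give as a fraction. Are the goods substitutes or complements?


dQ1/dP2 = 3
At P2 = 12: Q1 = 72 + 3*12 = 108
Exy = (dQ1/dP2)(P2/Q1) = 3 * 12 / 108 = 1/3
Since Exy > 0, the goods are substitutes.

1/3 (substitutes)


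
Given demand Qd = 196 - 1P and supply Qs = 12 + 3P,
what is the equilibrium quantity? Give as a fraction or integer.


First find equilibrium price:
196 - 1P = 12 + 3P
P* = 184/4 = 46
Then substitute into demand:
Q* = 196 - 1 * 46 = 150

150


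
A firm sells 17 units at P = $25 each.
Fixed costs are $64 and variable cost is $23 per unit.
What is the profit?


Total Revenue = P * Q = 25 * 17 = $425
Total Cost = FC + VC*Q = 64 + 23*17 = $455
Profit = TR - TC = 425 - 455 = $-30

$-30


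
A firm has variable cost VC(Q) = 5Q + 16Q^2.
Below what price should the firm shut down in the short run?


AVC(Q) = VC(Q)/Q = 5 + 16Q
AVC is increasing in Q, so minimum AVC is at Q -> 0+.
Min AVC = 5
The firm should shut down if P < 5.

5


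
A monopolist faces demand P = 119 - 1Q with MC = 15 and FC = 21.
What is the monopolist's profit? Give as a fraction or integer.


MR = MC: 119 - 2Q = 15
Q* = 52
P* = 119 - 1*52 = 67
Profit = (P* - MC)*Q* - FC
= (67 - 15)*52 - 21
= 52*52 - 21
= 2704 - 21 = 2683

2683


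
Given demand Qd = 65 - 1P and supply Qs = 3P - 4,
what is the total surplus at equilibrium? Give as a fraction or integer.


Find equilibrium: 65 - 1P = 3P - 4
65 + 4 = 4P
P* = 69/4 = 69/4
Q* = 3*69/4 - 4 = 191/4
Inverse demand: P = 65 - Q/1, so P_max = 65
Inverse supply: P = 4/3 + Q/3, so P_min = 4/3
CS = (1/2) * 191/4 * (65 - 69/4) = 36481/32
PS = (1/2) * 191/4 * (69/4 - 4/3) = 36481/96
TS = CS + PS = 36481/32 + 36481/96 = 36481/24

36481/24


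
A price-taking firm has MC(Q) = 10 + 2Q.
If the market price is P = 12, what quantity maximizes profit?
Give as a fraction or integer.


In perfect competition, profit is maximized where P = MC.
12 = 10 + 2Q
2 = 2Q
Q* = 2/2 = 1

1


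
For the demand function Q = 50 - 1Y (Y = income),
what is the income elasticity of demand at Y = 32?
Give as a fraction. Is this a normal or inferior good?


dQ/dY = -1
At Y = 32: Q = 50 - 1*32 = 18
Ey = (dQ/dY)(Y/Q) = -1 * 32 / 18 = -16/9
Since Ey < 0, this is a inferior good.

-16/9 (inferior good)


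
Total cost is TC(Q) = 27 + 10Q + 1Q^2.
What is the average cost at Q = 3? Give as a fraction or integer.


TC(3) = 27 + 10*3 + 1*3^2
TC(3) = 27 + 30 + 9 = 66
AC = TC/Q = 66/3 = 22

22


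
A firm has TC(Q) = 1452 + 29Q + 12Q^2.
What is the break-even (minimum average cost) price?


AC(Q) = 1452/Q + 29 + 12Q
To minimize: dAC/dQ = -1452/Q^2 + 12 = 0
Q^2 = 1452/12 = 121
Q* = 11
Min AC = 1452/11 + 29 + 12*11
Min AC = 132 + 29 + 132 = 293

293


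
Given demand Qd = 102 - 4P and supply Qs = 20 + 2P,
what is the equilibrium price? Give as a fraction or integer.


At equilibrium, Qd = Qs.
102 - 4P = 20 + 2P
102 - 20 = 4P + 2P
82 = 6P
P* = 82/6 = 41/3

41/3


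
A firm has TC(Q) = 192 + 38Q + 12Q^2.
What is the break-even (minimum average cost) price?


AC(Q) = 192/Q + 38 + 12Q
To minimize: dAC/dQ = -192/Q^2 + 12 = 0
Q^2 = 192/12 = 16
Q* = 4
Min AC = 192/4 + 38 + 12*4
Min AC = 48 + 38 + 48 = 134

134


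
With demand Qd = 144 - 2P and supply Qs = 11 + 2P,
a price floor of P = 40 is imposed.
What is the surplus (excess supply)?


At P = 40:
Qd = 144 - 2*40 = 64
Qs = 11 + 2*40 = 91
Surplus = Qs - Qd = 91 - 64 = 27

27


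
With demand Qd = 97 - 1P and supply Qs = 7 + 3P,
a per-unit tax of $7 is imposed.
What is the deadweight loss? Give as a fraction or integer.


Pre-tax equilibrium quantity: Q* = 149/2
Post-tax equilibrium quantity: Q_tax = 277/4
Reduction in quantity: Q* - Q_tax = 21/4
DWL = (1/2) * tax * (Q* - Q_tax)
DWL = (1/2) * 7 * 21/4 = 147/8

147/8


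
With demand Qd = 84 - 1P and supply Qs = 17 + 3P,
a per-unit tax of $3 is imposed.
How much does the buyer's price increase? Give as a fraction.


With a per-unit tax, the buyer's price increase depends on relative slopes.
Supply slope: d = 3, Demand slope: b = 1
Buyer's price increase = d * tax / (b + d)
= 3 * 3 / (1 + 3)
= 9 / 4 = 9/4

9/4


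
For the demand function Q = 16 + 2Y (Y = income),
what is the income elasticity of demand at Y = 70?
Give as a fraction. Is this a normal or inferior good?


dQ/dY = 2
At Y = 70: Q = 16 + 2*70 = 156
Ey = (dQ/dY)(Y/Q) = 2 * 70 / 156 = 35/39
Since Ey > 0, this is a normal good.

35/39 (normal good)


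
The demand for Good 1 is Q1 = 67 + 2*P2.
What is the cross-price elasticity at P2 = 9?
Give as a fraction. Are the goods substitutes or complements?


dQ1/dP2 = 2
At P2 = 9: Q1 = 67 + 2*9 = 85
Exy = (dQ1/dP2)(P2/Q1) = 2 * 9 / 85 = 18/85
Since Exy > 0, the goods are substitutes.

18/85 (substitutes)


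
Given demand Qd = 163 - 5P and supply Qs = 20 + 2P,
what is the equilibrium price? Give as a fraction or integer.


At equilibrium, Qd = Qs.
163 - 5P = 20 + 2P
163 - 20 = 5P + 2P
143 = 7P
P* = 143/7 = 143/7

143/7


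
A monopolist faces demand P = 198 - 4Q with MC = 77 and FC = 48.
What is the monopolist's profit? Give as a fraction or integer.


MR = MC: 198 - 8Q = 77
Q* = 121/8
P* = 198 - 4*121/8 = 275/2
Profit = (P* - MC)*Q* - FC
= (275/2 - 77)*121/8 - 48
= 121/2*121/8 - 48
= 14641/16 - 48 = 13873/16

13873/16


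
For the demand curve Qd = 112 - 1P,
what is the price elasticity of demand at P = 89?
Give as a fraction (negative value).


dQ/dP = -1
At P = 89: Q = 112 - 1*89 = 23
E = (dQ/dP)(P/Q) = (-1)(89/23) = -89/23

-89/23


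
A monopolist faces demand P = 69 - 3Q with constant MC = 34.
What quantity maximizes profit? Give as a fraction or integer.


TR = P*Q = (69 - 3Q)Q = 69Q - 3Q^2
MR = dTR/dQ = 69 - 6Q
Set MR = MC:
69 - 6Q = 34
35 = 6Q
Q* = 35/6 = 35/6

35/6


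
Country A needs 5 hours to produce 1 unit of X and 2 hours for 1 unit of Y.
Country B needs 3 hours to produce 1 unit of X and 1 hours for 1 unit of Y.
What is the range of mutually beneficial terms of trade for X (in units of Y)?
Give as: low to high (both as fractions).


Opportunity cost of X for Country A = hours_X / hours_Y = 5/2 = 5/2 units of Y
Opportunity cost of X for Country B = hours_X / hours_Y = 3/1 = 3 units of Y
Terms of trade must be between the two opportunity costs.
Range: 5/2 to 3

5/2 to 3


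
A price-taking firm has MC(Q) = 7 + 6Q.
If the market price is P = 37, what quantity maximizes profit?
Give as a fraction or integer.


In perfect competition, profit is maximized where P = MC.
37 = 7 + 6Q
30 = 6Q
Q* = 30/6 = 5

5


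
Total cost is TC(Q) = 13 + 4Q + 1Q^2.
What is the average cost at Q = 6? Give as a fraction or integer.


TC(6) = 13 + 4*6 + 1*6^2
TC(6) = 13 + 24 + 36 = 73
AC = TC/Q = 73/6 = 73/6

73/6


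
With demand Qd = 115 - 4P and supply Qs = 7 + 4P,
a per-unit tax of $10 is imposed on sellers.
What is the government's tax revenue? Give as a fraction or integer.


With tax on sellers, new supply: Qs' = 7 + 4(P - 10)
= 4P - 33
New equilibrium quantity:
Q_new = 41
Tax revenue = tax * Q_new = 10 * 41 = 410

410


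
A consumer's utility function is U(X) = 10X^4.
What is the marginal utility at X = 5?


MU = dU/dX = 10*4*X^(4-1)
MU = 40*X^3
At X = 5:
MU = 40 * 5^3
MU = 40 * 125 = 5000

5000


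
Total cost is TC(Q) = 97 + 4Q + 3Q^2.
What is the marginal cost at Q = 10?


MC = dTC/dQ = 4 + 2*3*Q
At Q = 10:
MC = 4 + 6*10
MC = 4 + 60 = 64

64


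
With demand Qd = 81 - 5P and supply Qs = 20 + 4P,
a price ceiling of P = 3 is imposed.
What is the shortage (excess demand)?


At P = 3:
Qd = 81 - 5*3 = 66
Qs = 20 + 4*3 = 32
Shortage = Qd - Qs = 66 - 32 = 34

34


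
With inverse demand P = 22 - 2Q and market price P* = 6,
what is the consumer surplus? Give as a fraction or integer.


Maximum willingness to pay (at Q=0): P_max = 22
Quantity demanded at P* = 6:
Q* = (22 - 6)/2 = 8
CS = (1/2) * Q* * (P_max - P*)
CS = (1/2) * 8 * (22 - 6)
CS = (1/2) * 8 * 16 = 64

64


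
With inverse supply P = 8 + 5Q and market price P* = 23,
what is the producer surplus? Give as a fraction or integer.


Minimum supply price (at Q=0): P_min = 8
Quantity supplied at P* = 23:
Q* = (23 - 8)/5 = 3
PS = (1/2) * Q* * (P* - P_min)
PS = (1/2) * 3 * (23 - 8)
PS = (1/2) * 3 * 15 = 45/2

45/2


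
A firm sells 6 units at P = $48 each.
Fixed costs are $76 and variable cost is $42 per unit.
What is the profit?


Total Revenue = P * Q = 48 * 6 = $288
Total Cost = FC + VC*Q = 76 + 42*6 = $328
Profit = TR - TC = 288 - 328 = $-40

$-40


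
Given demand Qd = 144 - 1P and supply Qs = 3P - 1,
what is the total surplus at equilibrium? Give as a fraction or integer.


Find equilibrium: 144 - 1P = 3P - 1
144 + 1 = 4P
P* = 145/4 = 145/4
Q* = 3*145/4 - 1 = 431/4
Inverse demand: P = 144 - Q/1, so P_max = 144
Inverse supply: P = 1/3 + Q/3, so P_min = 1/3
CS = (1/2) * 431/4 * (144 - 145/4) = 185761/32
PS = (1/2) * 431/4 * (145/4 - 1/3) = 185761/96
TS = CS + PS = 185761/32 + 185761/96 = 185761/24

185761/24


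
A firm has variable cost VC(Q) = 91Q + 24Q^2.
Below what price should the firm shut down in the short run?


AVC(Q) = VC(Q)/Q = 91 + 24Q
AVC is increasing in Q, so minimum AVC is at Q -> 0+.
Min AVC = 91
The firm should shut down if P < 91.

91


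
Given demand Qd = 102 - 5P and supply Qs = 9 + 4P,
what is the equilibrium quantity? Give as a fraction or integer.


First find equilibrium price:
102 - 5P = 9 + 4P
P* = 93/9 = 31/3
Then substitute into demand:
Q* = 102 - 5 * 31/3 = 151/3

151/3


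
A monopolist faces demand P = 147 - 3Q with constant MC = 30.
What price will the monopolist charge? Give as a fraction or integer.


MR = 147 - 6Q
Set MR = MC: 147 - 6Q = 30
Q* = 39/2
Substitute into demand:
P* = 147 - 3*39/2 = 177/2

177/2


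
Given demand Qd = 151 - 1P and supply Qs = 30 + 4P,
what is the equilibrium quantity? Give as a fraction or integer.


First find equilibrium price:
151 - 1P = 30 + 4P
P* = 121/5 = 121/5
Then substitute into demand:
Q* = 151 - 1 * 121/5 = 634/5

634/5


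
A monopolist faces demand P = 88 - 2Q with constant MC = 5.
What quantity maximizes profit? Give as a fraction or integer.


TR = P*Q = (88 - 2Q)Q = 88Q - 2Q^2
MR = dTR/dQ = 88 - 4Q
Set MR = MC:
88 - 4Q = 5
83 = 4Q
Q* = 83/4 = 83/4

83/4


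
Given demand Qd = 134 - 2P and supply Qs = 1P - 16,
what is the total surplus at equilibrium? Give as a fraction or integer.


Find equilibrium: 134 - 2P = 1P - 16
134 + 16 = 3P
P* = 150/3 = 50
Q* = 1*50 - 16 = 34
Inverse demand: P = 67 - Q/2, so P_max = 67
Inverse supply: P = 16 + Q/1, so P_min = 16
CS = (1/2) * 34 * (67 - 50) = 289
PS = (1/2) * 34 * (50 - 16) = 578
TS = CS + PS = 289 + 578 = 867

867


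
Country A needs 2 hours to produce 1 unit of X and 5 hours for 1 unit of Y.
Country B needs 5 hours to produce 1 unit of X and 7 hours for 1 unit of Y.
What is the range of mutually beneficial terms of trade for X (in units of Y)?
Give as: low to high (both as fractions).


Opportunity cost of X for Country A = hours_X / hours_Y = 2/5 = 2/5 units of Y
Opportunity cost of X for Country B = hours_X / hours_Y = 5/7 = 5/7 units of Y
Terms of trade must be between the two opportunity costs.
Range: 2/5 to 5/7

2/5 to 5/7


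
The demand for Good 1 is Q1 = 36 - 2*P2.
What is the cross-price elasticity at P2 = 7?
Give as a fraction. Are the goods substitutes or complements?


dQ1/dP2 = -2
At P2 = 7: Q1 = 36 - 2*7 = 22
Exy = (dQ1/dP2)(P2/Q1) = -2 * 7 / 22 = -7/11
Since Exy < 0, the goods are complements.

-7/11 (complements)


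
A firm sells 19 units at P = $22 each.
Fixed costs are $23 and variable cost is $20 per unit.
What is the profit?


Total Revenue = P * Q = 22 * 19 = $418
Total Cost = FC + VC*Q = 23 + 20*19 = $403
Profit = TR - TC = 418 - 403 = $15

$15


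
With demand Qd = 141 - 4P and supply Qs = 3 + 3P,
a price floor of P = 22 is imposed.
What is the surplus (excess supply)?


At P = 22:
Qd = 141 - 4*22 = 53
Qs = 3 + 3*22 = 69
Surplus = Qs - Qd = 69 - 53 = 16

16


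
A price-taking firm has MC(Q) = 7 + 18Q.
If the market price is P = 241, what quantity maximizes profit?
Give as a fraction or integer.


In perfect competition, profit is maximized where P = MC.
241 = 7 + 18Q
234 = 18Q
Q* = 234/18 = 13

13


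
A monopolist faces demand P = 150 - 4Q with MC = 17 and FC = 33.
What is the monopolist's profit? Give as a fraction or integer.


MR = MC: 150 - 8Q = 17
Q* = 133/8
P* = 150 - 4*133/8 = 167/2
Profit = (P* - MC)*Q* - FC
= (167/2 - 17)*133/8 - 33
= 133/2*133/8 - 33
= 17689/16 - 33 = 17161/16

17161/16


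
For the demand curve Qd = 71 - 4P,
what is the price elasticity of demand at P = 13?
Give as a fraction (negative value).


dQ/dP = -4
At P = 13: Q = 71 - 4*13 = 19
E = (dQ/dP)(P/Q) = (-4)(13/19) = -52/19

-52/19


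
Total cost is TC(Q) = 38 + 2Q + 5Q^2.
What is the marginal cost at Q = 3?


MC = dTC/dQ = 2 + 2*5*Q
At Q = 3:
MC = 2 + 10*3
MC = 2 + 30 = 32

32


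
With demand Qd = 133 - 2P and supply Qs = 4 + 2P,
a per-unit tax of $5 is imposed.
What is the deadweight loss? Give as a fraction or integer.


Pre-tax equilibrium quantity: Q* = 137/2
Post-tax equilibrium quantity: Q_tax = 127/2
Reduction in quantity: Q* - Q_tax = 5
DWL = (1/2) * tax * (Q* - Q_tax)
DWL = (1/2) * 5 * 5 = 25/2

25/2


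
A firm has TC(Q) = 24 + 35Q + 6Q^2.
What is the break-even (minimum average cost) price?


AC(Q) = 24/Q + 35 + 6Q
To minimize: dAC/dQ = -24/Q^2 + 6 = 0
Q^2 = 24/6 = 4
Q* = 2
Min AC = 24/2 + 35 + 6*2
Min AC = 12 + 35 + 12 = 59

59


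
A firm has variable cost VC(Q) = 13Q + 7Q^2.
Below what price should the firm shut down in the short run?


AVC(Q) = VC(Q)/Q = 13 + 7Q
AVC is increasing in Q, so minimum AVC is at Q -> 0+.
Min AVC = 13
The firm should shut down if P < 13.

13


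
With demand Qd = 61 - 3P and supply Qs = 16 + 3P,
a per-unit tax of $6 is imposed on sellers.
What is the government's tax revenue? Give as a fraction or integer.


With tax on sellers, new supply: Qs' = 16 + 3(P - 6)
= 3P - 2
New equilibrium quantity:
Q_new = 59/2
Tax revenue = tax * Q_new = 6 * 59/2 = 177

177


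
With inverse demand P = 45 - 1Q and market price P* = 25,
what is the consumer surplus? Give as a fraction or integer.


Maximum willingness to pay (at Q=0): P_max = 45
Quantity demanded at P* = 25:
Q* = (45 - 25)/1 = 20
CS = (1/2) * Q* * (P_max - P*)
CS = (1/2) * 20 * (45 - 25)
CS = (1/2) * 20 * 20 = 200

200


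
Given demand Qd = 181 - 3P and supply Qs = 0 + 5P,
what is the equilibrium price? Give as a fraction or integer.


At equilibrium, Qd = Qs.
181 - 3P = 0 + 5P
181 - 0 = 3P + 5P
181 = 8P
P* = 181/8 = 181/8

181/8


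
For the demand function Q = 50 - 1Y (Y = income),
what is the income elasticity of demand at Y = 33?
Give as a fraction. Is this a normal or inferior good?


dQ/dY = -1
At Y = 33: Q = 50 - 1*33 = 17
Ey = (dQ/dY)(Y/Q) = -1 * 33 / 17 = -33/17
Since Ey < 0, this is a inferior good.

-33/17 (inferior good)


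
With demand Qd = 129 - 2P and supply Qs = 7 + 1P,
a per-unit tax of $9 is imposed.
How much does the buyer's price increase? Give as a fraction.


With a per-unit tax, the buyer's price increase depends on relative slopes.
Supply slope: d = 1, Demand slope: b = 2
Buyer's price increase = d * tax / (b + d)
= 1 * 9 / (2 + 1)
= 9 / 3 = 3

3


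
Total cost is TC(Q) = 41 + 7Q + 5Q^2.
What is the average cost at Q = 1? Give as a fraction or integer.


TC(1) = 41 + 7*1 + 5*1^2
TC(1) = 41 + 7 + 5 = 53
AC = TC/Q = 53/1 = 53

53


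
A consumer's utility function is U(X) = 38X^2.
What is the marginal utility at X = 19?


MU = dU/dX = 38*2*X^(2-1)
MU = 76*X^1
At X = 19:
MU = 76 * 19^1
MU = 76 * 19 = 1444

1444


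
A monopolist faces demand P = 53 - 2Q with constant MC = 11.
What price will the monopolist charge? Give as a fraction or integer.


MR = 53 - 4Q
Set MR = MC: 53 - 4Q = 11
Q* = 21/2
Substitute into demand:
P* = 53 - 2*21/2 = 32

32


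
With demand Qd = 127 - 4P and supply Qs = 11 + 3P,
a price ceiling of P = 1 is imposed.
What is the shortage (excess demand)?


At P = 1:
Qd = 127 - 4*1 = 123
Qs = 11 + 3*1 = 14
Shortage = Qd - Qs = 123 - 14 = 109

109


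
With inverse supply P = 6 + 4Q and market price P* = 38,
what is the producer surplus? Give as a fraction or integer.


Minimum supply price (at Q=0): P_min = 6
Quantity supplied at P* = 38:
Q* = (38 - 6)/4 = 8
PS = (1/2) * Q* * (P* - P_min)
PS = (1/2) * 8 * (38 - 6)
PS = (1/2) * 8 * 32 = 128

128


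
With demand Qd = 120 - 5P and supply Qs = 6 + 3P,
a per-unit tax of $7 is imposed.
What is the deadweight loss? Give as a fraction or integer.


Pre-tax equilibrium quantity: Q* = 195/4
Post-tax equilibrium quantity: Q_tax = 285/8
Reduction in quantity: Q* - Q_tax = 105/8
DWL = (1/2) * tax * (Q* - Q_tax)
DWL = (1/2) * 7 * 105/8 = 735/16

735/16


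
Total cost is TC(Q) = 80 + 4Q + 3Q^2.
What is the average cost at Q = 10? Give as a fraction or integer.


TC(10) = 80 + 4*10 + 3*10^2
TC(10) = 80 + 40 + 300 = 420
AC = TC/Q = 420/10 = 42

42


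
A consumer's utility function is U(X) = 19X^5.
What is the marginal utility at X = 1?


MU = dU/dX = 19*5*X^(5-1)
MU = 95*X^4
At X = 1:
MU = 95 * 1^4
MU = 95 * 1 = 95

95


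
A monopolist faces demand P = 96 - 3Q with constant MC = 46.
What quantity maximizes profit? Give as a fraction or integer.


TR = P*Q = (96 - 3Q)Q = 96Q - 3Q^2
MR = dTR/dQ = 96 - 6Q
Set MR = MC:
96 - 6Q = 46
50 = 6Q
Q* = 50/6 = 25/3

25/3


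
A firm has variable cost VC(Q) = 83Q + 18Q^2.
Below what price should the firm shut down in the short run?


AVC(Q) = VC(Q)/Q = 83 + 18Q
AVC is increasing in Q, so minimum AVC is at Q -> 0+.
Min AVC = 83
The firm should shut down if P < 83.

83


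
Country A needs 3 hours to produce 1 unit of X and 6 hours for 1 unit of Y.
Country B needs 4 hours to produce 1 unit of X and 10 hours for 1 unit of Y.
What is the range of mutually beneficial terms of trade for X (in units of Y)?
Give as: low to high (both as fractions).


Opportunity cost of X for Country A = hours_X / hours_Y = 3/6 = 1/2 units of Y
Opportunity cost of X for Country B = hours_X / hours_Y = 4/10 = 2/5 units of Y
Terms of trade must be between the two opportunity costs.
Range: 2/5 to 1/2

2/5 to 1/2


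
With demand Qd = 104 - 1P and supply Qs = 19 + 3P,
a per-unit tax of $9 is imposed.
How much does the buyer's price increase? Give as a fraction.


With a per-unit tax, the buyer's price increase depends on relative slopes.
Supply slope: d = 3, Demand slope: b = 1
Buyer's price increase = d * tax / (b + d)
= 3 * 9 / (1 + 3)
= 27 / 4 = 27/4

27/4


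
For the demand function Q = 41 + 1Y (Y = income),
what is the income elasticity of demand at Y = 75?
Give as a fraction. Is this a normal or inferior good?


dQ/dY = 1
At Y = 75: Q = 41 + 1*75 = 116
Ey = (dQ/dY)(Y/Q) = 1 * 75 / 116 = 75/116
Since Ey > 0, this is a normal good.

75/116 (normal good)


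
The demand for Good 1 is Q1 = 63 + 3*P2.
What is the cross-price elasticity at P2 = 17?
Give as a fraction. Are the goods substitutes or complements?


dQ1/dP2 = 3
At P2 = 17: Q1 = 63 + 3*17 = 114
Exy = (dQ1/dP2)(P2/Q1) = 3 * 17 / 114 = 17/38
Since Exy > 0, the goods are substitutes.

17/38 (substitutes)


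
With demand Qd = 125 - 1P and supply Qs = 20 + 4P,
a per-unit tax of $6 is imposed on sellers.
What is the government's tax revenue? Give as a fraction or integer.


With tax on sellers, new supply: Qs' = 20 + 4(P - 6)
= 4P - 4
New equilibrium quantity:
Q_new = 496/5
Tax revenue = tax * Q_new = 6 * 496/5 = 2976/5

2976/5


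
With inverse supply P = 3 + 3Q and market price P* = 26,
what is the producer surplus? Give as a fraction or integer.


Minimum supply price (at Q=0): P_min = 3
Quantity supplied at P* = 26:
Q* = (26 - 3)/3 = 23/3
PS = (1/2) * Q* * (P* - P_min)
PS = (1/2) * 23/3 * (26 - 3)
PS = (1/2) * 23/3 * 23 = 529/6

529/6


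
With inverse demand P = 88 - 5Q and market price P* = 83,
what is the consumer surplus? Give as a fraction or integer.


Maximum willingness to pay (at Q=0): P_max = 88
Quantity demanded at P* = 83:
Q* = (88 - 83)/5 = 1
CS = (1/2) * Q* * (P_max - P*)
CS = (1/2) * 1 * (88 - 83)
CS = (1/2) * 1 * 5 = 5/2

5/2


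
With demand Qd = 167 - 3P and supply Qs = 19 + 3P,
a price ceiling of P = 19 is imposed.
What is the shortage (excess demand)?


At P = 19:
Qd = 167 - 3*19 = 110
Qs = 19 + 3*19 = 76
Shortage = Qd - Qs = 110 - 76 = 34

34


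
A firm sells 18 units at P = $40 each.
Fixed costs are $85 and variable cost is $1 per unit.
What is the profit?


Total Revenue = P * Q = 40 * 18 = $720
Total Cost = FC + VC*Q = 85 + 1*18 = $103
Profit = TR - TC = 720 - 103 = $617

$617


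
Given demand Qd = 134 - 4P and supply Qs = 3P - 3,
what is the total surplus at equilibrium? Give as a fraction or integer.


Find equilibrium: 134 - 4P = 3P - 3
134 + 3 = 7P
P* = 137/7 = 137/7
Q* = 3*137/7 - 3 = 390/7
Inverse demand: P = 67/2 - Q/4, so P_max = 67/2
Inverse supply: P = 1 + Q/3, so P_min = 1
CS = (1/2) * 390/7 * (67/2 - 137/7) = 38025/98
PS = (1/2) * 390/7 * (137/7 - 1) = 25350/49
TS = CS + PS = 38025/98 + 25350/49 = 12675/14

12675/14


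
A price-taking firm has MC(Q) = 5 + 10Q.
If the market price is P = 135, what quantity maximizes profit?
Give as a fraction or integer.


In perfect competition, profit is maximized where P = MC.
135 = 5 + 10Q
130 = 10Q
Q* = 130/10 = 13

13


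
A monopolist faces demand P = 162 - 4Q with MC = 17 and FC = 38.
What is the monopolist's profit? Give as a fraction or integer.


MR = MC: 162 - 8Q = 17
Q* = 145/8
P* = 162 - 4*145/8 = 179/2
Profit = (P* - MC)*Q* - FC
= (179/2 - 17)*145/8 - 38
= 145/2*145/8 - 38
= 21025/16 - 38 = 20417/16

20417/16


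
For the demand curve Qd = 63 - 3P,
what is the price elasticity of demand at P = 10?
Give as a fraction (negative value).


dQ/dP = -3
At P = 10: Q = 63 - 3*10 = 33
E = (dQ/dP)(P/Q) = (-3)(10/33) = -10/11

-10/11


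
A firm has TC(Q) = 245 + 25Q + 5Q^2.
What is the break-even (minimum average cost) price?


AC(Q) = 245/Q + 25 + 5Q
To minimize: dAC/dQ = -245/Q^2 + 5 = 0
Q^2 = 245/5 = 49
Q* = 7
Min AC = 245/7 + 25 + 5*7
Min AC = 35 + 25 + 35 = 95

95


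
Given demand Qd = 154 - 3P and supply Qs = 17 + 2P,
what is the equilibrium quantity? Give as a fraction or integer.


First find equilibrium price:
154 - 3P = 17 + 2P
P* = 137/5 = 137/5
Then substitute into demand:
Q* = 154 - 3 * 137/5 = 359/5

359/5


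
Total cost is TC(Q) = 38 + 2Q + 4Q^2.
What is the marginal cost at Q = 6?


MC = dTC/dQ = 2 + 2*4*Q
At Q = 6:
MC = 2 + 8*6
MC = 2 + 48 = 50

50


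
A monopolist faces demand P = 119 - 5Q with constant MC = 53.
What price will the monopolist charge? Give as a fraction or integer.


MR = 119 - 10Q
Set MR = MC: 119 - 10Q = 53
Q* = 33/5
Substitute into demand:
P* = 119 - 5*33/5 = 86

86


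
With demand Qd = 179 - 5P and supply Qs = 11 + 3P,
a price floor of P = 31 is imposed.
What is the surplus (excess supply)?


At P = 31:
Qd = 179 - 5*31 = 24
Qs = 11 + 3*31 = 104
Surplus = Qs - Qd = 104 - 24 = 80

80


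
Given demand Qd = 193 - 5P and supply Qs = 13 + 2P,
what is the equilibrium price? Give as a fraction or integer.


At equilibrium, Qd = Qs.
193 - 5P = 13 + 2P
193 - 13 = 5P + 2P
180 = 7P
P* = 180/7 = 180/7

180/7


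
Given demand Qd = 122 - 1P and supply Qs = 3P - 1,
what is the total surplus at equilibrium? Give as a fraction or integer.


Find equilibrium: 122 - 1P = 3P - 1
122 + 1 = 4P
P* = 123/4 = 123/4
Q* = 3*123/4 - 1 = 365/4
Inverse demand: P = 122 - Q/1, so P_max = 122
Inverse supply: P = 1/3 + Q/3, so P_min = 1/3
CS = (1/2) * 365/4 * (122 - 123/4) = 133225/32
PS = (1/2) * 365/4 * (123/4 - 1/3) = 133225/96
TS = CS + PS = 133225/32 + 133225/96 = 133225/24

133225/24


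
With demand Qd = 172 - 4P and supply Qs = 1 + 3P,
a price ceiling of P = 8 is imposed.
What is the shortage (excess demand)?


At P = 8:
Qd = 172 - 4*8 = 140
Qs = 1 + 3*8 = 25
Shortage = Qd - Qs = 140 - 25 = 115

115


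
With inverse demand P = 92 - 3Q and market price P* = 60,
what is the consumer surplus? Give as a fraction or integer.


Maximum willingness to pay (at Q=0): P_max = 92
Quantity demanded at P* = 60:
Q* = (92 - 60)/3 = 32/3
CS = (1/2) * Q* * (P_max - P*)
CS = (1/2) * 32/3 * (92 - 60)
CS = (1/2) * 32/3 * 32 = 512/3

512/3


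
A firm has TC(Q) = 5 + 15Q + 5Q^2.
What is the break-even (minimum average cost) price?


AC(Q) = 5/Q + 15 + 5Q
To minimize: dAC/dQ = -5/Q^2 + 5 = 0
Q^2 = 5/5 = 1
Q* = 1
Min AC = 5/1 + 15 + 5*1
Min AC = 5 + 15 + 5 = 25

25


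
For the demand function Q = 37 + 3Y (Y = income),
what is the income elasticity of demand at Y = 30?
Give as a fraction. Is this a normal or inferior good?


dQ/dY = 3
At Y = 30: Q = 37 + 3*30 = 127
Ey = (dQ/dY)(Y/Q) = 3 * 30 / 127 = 90/127
Since Ey > 0, this is a normal good.

90/127 (normal good)


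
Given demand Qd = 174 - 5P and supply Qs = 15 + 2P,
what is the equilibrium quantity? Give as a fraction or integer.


First find equilibrium price:
174 - 5P = 15 + 2P
P* = 159/7 = 159/7
Then substitute into demand:
Q* = 174 - 5 * 159/7 = 423/7

423/7


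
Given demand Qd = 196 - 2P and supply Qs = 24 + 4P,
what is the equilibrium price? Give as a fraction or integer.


At equilibrium, Qd = Qs.
196 - 2P = 24 + 4P
196 - 24 = 2P + 4P
172 = 6P
P* = 172/6 = 86/3

86/3


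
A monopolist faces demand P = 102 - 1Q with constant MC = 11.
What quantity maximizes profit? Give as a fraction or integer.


TR = P*Q = (102 - 1Q)Q = 102Q - 1Q^2
MR = dTR/dQ = 102 - 2Q
Set MR = MC:
102 - 2Q = 11
91 = 2Q
Q* = 91/2 = 91/2

91/2


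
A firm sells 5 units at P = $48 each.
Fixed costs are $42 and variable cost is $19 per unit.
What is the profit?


Total Revenue = P * Q = 48 * 5 = $240
Total Cost = FC + VC*Q = 42 + 19*5 = $137
Profit = TR - TC = 240 - 137 = $103

$103


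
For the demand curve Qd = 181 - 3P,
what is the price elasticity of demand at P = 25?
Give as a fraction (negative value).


dQ/dP = -3
At P = 25: Q = 181 - 3*25 = 106
E = (dQ/dP)(P/Q) = (-3)(25/106) = -75/106

-75/106


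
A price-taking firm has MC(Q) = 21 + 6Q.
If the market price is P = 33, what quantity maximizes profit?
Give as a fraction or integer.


In perfect competition, profit is maximized where P = MC.
33 = 21 + 6Q
12 = 6Q
Q* = 12/6 = 2

2


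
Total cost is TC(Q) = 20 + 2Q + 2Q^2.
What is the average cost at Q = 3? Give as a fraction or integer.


TC(3) = 20 + 2*3 + 2*3^2
TC(3) = 20 + 6 + 18 = 44
AC = TC/Q = 44/3 = 44/3

44/3


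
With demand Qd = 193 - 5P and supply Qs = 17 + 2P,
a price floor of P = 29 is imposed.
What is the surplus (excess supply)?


At P = 29:
Qd = 193 - 5*29 = 48
Qs = 17 + 2*29 = 75
Surplus = Qs - Qd = 75 - 48 = 27

27


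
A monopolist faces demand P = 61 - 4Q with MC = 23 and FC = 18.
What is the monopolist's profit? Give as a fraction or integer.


MR = MC: 61 - 8Q = 23
Q* = 19/4
P* = 61 - 4*19/4 = 42
Profit = (P* - MC)*Q* - FC
= (42 - 23)*19/4 - 18
= 19*19/4 - 18
= 361/4 - 18 = 289/4

289/4


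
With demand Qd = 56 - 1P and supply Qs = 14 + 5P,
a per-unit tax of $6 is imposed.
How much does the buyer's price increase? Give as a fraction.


With a per-unit tax, the buyer's price increase depends on relative slopes.
Supply slope: d = 5, Demand slope: b = 1
Buyer's price increase = d * tax / (b + d)
= 5 * 6 / (1 + 5)
= 30 / 6 = 5

5


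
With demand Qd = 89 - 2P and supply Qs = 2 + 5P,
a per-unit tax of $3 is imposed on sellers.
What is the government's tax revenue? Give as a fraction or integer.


With tax on sellers, new supply: Qs' = 2 + 5(P - 3)
= 5P - 13
New equilibrium quantity:
Q_new = 419/7
Tax revenue = tax * Q_new = 3 * 419/7 = 1257/7

1257/7


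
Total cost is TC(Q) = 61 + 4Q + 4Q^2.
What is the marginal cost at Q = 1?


MC = dTC/dQ = 4 + 2*4*Q
At Q = 1:
MC = 4 + 8*1
MC = 4 + 8 = 12

12


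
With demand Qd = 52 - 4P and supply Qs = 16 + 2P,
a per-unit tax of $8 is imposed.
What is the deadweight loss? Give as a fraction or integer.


Pre-tax equilibrium quantity: Q* = 28
Post-tax equilibrium quantity: Q_tax = 52/3
Reduction in quantity: Q* - Q_tax = 32/3
DWL = (1/2) * tax * (Q* - Q_tax)
DWL = (1/2) * 8 * 32/3 = 128/3

128/3


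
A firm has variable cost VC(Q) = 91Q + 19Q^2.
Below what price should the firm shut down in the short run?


AVC(Q) = VC(Q)/Q = 91 + 19Q
AVC is increasing in Q, so minimum AVC is at Q -> 0+.
Min AVC = 91
The firm should shut down if P < 91.

91


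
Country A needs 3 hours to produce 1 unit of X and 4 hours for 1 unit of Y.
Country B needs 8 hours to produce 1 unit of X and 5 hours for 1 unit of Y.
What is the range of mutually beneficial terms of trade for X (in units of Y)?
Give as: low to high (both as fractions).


Opportunity cost of X for Country A = hours_X / hours_Y = 3/4 = 3/4 units of Y
Opportunity cost of X for Country B = hours_X / hours_Y = 8/5 = 8/5 units of Y
Terms of trade must be between the two opportunity costs.
Range: 3/4 to 8/5

3/4 to 8/5


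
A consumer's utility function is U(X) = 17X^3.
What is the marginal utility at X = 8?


MU = dU/dX = 17*3*X^(3-1)
MU = 51*X^2
At X = 8:
MU = 51 * 8^2
MU = 51 * 64 = 3264

3264


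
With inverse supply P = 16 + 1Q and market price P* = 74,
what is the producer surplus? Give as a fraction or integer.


Minimum supply price (at Q=0): P_min = 16
Quantity supplied at P* = 74:
Q* = (74 - 16)/1 = 58
PS = (1/2) * Q* * (P* - P_min)
PS = (1/2) * 58 * (74 - 16)
PS = (1/2) * 58 * 58 = 1682

1682


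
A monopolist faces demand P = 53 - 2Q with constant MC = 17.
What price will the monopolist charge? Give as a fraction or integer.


MR = 53 - 4Q
Set MR = MC: 53 - 4Q = 17
Q* = 9
Substitute into demand:
P* = 53 - 2*9 = 35

35


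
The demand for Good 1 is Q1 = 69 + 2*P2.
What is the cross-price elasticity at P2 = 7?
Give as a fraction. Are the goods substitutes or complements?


dQ1/dP2 = 2
At P2 = 7: Q1 = 69 + 2*7 = 83
Exy = (dQ1/dP2)(P2/Q1) = 2 * 7 / 83 = 14/83
Since Exy > 0, the goods are substitutes.

14/83 (substitutes)


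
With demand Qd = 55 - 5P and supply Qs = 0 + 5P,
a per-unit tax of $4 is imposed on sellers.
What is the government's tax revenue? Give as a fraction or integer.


With tax on sellers, new supply: Qs' = 0 + 5(P - 4)
= 5P - 20
New equilibrium quantity:
Q_new = 35/2
Tax revenue = tax * Q_new = 4 * 35/2 = 70

70


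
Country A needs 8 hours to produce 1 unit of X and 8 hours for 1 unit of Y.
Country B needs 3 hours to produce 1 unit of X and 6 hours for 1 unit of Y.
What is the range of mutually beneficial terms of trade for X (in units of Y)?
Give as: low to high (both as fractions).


Opportunity cost of X for Country A = hours_X / hours_Y = 8/8 = 1 units of Y
Opportunity cost of X for Country B = hours_X / hours_Y = 3/6 = 1/2 units of Y
Terms of trade must be between the two opportunity costs.
Range: 1/2 to 1

1/2 to 1


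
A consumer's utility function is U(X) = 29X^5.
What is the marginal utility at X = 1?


MU = dU/dX = 29*5*X^(5-1)
MU = 145*X^4
At X = 1:
MU = 145 * 1^4
MU = 145 * 1 = 145

145


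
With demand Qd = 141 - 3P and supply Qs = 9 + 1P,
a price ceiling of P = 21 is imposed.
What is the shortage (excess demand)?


At P = 21:
Qd = 141 - 3*21 = 78
Qs = 9 + 1*21 = 30
Shortage = Qd - Qs = 78 - 30 = 48

48


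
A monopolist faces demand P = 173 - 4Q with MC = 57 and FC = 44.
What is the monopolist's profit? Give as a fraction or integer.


MR = MC: 173 - 8Q = 57
Q* = 29/2
P* = 173 - 4*29/2 = 115
Profit = (P* - MC)*Q* - FC
= (115 - 57)*29/2 - 44
= 58*29/2 - 44
= 841 - 44 = 797

797


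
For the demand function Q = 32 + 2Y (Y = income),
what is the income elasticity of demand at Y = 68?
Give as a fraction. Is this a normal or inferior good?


dQ/dY = 2
At Y = 68: Q = 32 + 2*68 = 168
Ey = (dQ/dY)(Y/Q) = 2 * 68 / 168 = 17/21
Since Ey > 0, this is a normal good.

17/21 (normal good)
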